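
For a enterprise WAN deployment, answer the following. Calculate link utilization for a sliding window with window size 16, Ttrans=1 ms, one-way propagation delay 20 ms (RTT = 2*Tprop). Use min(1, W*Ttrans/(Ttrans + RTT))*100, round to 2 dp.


Given: W = 16, Ttrans = 1 ms, RTT = 40 ms (= 2 * Tprop, Tprop = 20 ms)
Cycle time = Ttrans + RTT = 1 + 40 = 41 ms (first packet sent until its ACK returns)
W * Ttrans = 16 * 1 = 16 ms of sending per cycle
W * Ttrans / (Ttrans + RTT) = 16 / 41 = 0.390244
U = min(1, 0.390244) = 0.390244
U% = 39.02%

39.02


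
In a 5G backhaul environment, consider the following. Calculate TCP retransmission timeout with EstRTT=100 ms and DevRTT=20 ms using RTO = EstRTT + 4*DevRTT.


Given: EstRTT = 100 ms, DevRTT = 20 ms
Timeout = EstRTT + 4 * DevRTT
4 * DevRTT = 4 * 20 = 80
Timeout = 100 + 80 = 180 ms

180


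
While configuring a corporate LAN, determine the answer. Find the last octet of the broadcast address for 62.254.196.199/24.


Given: IP = 62.254.196.199, prefix = /24
Host bits = 32 - 24 = 8
Network last octet = 199 AND mask = 0
Host part size = 2^8 - 1 = 255
Broadcast last octet = 0 OR 255 = 255

255


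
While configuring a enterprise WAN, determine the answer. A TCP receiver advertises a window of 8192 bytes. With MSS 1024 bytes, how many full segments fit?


Given: RWND = 8192 bytes, MSS = 1024 bytes
Full segments = floor(RWND / MSS)
Full segments = floor(8192 / 1024)
Full segments = floor(8.0) = 8

8


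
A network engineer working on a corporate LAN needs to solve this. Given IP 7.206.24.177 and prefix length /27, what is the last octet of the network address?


Given: IP = 7.206.24.177, prefix = /27
Subnet mask = 255.255.255.224
Last octet of IP: 177
Last octet of mask: 224
Network last octet = 177 AND 224 = 160

160


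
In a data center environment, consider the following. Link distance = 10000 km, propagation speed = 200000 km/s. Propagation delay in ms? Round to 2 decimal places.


Given: distance = 10000 km, speed = 200000 km/s
Delay = distance / speed = 10000 / 200000 seconds
Delay in ms = 10000 * 1000 / 200000
Delay = 50.0000 ms
Rounded to 2 dp = 50.00 ms

50.00


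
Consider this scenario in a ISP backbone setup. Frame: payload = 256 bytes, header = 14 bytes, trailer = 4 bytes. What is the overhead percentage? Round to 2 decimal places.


Given: payload = 256 B, header = 14 B, trailer = 4 B
Overhead bytes = header + trailer = 14 + 4 = 18
Total frame = payload + overhead = 256 + 18 = 274
Overhead % = 18 / 274 * 100 = 6.5693% -> 6.57% (2 dp)

6.57


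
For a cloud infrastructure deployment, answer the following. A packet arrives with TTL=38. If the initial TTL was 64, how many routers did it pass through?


Given: initial TTL = 64, received TTL = 38
Hops = initial TTL - received TTL
Hops = 64 - 38 = 26

26


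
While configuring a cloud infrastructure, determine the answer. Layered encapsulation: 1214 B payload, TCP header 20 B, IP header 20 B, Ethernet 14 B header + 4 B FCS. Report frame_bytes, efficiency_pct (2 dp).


TCP segment = 1214 + 20 = 1234 B
IP packet = 1234 + 20 = 1254 B
Ethernet frame = 1254 + 14 + 4 = 1272 B
Efficiency = app / frame = 1214 / 1272 = 0.954403 = 95.4403% -> 95.44% (2 dp)

1272, 95.44


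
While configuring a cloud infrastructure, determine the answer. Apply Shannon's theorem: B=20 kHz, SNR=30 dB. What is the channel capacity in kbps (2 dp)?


Given: B = 20 kHz, SNR = 30 dB
SNR linear = 10^(30/10) = 1000
1 + SNR = 1001
log2(1001) = 9.9672262588
C = 20 * 1000 * 9.9672262588 = 199344.5252 bps
C = 199.344525 kbps -> 199.34 kbps (2 dp)

199.34


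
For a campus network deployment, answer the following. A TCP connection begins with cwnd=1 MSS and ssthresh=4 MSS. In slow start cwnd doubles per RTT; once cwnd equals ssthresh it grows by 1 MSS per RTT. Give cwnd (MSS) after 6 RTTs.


RTT 0: cwnd = 1 MSS (initial)
RTT 1: cwnd = 2 MSS (slow start, doubled)
RTT 2: cwnd = 4 MSS (slow start, doubled)
RTT 3: cwnd = 5 MSS (congestion avoidance, +1)
RTT 4: cwnd = 6 MSS (congestion avoidance, +1)
RTT 5: cwnd = 7 MSS (congestion avoidance, +1)
RTT 6: cwnd = 8 MSS (congestion avoidance, +1)

8


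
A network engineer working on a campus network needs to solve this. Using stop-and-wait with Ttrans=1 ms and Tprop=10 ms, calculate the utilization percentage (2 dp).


Given: Ttrans = 1 ms, Tprop = 10 ms
RTT = 2 * Tprop = 2 * 10 = 20 ms
U = Ttrans / (Ttrans + RTT)
U = 1 / (1 + 20)
U = 1 / 21 = 0.047619
U% = 4.76%

4.76


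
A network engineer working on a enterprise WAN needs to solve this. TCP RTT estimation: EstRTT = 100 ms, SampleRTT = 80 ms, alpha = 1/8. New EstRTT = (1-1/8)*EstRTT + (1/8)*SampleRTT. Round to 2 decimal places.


Given: EstRTT = 100 ms, SampleRTT = 80 ms, alpha = 1/8
New EstRTT = (1 - alpha) * EstRTT + alpha * SampleRTT
(7/8) * 100 = 87.5
(1/8) * 80 = 10
New EstRTT = 87.5 + 10 = 97.5 ms -> 97.50 ms (2 dp)

97.50


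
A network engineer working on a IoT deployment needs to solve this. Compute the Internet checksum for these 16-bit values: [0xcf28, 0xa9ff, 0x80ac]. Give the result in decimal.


Given words: [0xcf28, 0xa9ff, 0x80ac]
Step 1: Sum all words
Raw sum = 53032 + 43519 + 32940 = 129491
Step 2: Fold carry: (63955 + 1) = 63956
One's complement = ~63956 & 0xFFFF = 1579

1579


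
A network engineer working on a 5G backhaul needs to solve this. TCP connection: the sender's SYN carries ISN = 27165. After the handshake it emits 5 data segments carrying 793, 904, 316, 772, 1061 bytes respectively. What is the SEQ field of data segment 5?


The SYN occupies sequence number ISN = 27165, so the first data byte is ISN + 1 = 27166.
SEQ of data segment i = (ISN + 1) + sum of payload sizes of segments 1..i-1.
Segment 1: SEQ = 27166, payload = 793 bytes
Segment 2: SEQ = 27959, payload = 904 bytes
Segment 3: SEQ = 28863, payload = 316 bytes
Segment 4: SEQ = 29179, payload = 772 bytes
Segment 5: SEQ = 29951, payload = 1061 bytes
SEQ of segment 5 = 27166 + 793 + 904 + 316 + 772 = 29951

29951


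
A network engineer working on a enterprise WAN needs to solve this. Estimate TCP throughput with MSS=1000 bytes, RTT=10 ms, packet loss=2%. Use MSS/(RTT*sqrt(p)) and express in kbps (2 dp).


Given: MSS = 1000 bytes, RTT = 10 ms, loss = 2%
RTT in seconds = 10 / 1000 = 0.01
Loss rate = 2% = 0.02
sqrt(loss) = sqrt(0.02) = 0.141421356237
Throughput (bytes/s) = 1000 / (0.01 * 0.141421356237) = 707106.7812
Throughput (kbps) = 707106.7812 * 8 / 1000 = 5656.854249 -> 5656.85 kbps (2 dp)

5656.85


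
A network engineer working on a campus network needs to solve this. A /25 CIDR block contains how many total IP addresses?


Given: CIDR prefix /25
Host bits = 32 - 25 = 7
Total addresses = 2^7 = 128

128


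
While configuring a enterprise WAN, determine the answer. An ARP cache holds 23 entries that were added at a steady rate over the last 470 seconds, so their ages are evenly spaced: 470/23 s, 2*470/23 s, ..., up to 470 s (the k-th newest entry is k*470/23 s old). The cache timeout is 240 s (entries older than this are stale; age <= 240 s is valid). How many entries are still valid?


Ages are k * 470/23 s for k = 1..23 (spacing = 20.4348 s).
Entry k is valid iff k * 470/23 <= 240 iff k <= 23 * 240 / 470 = 11.7447
n_valid = floor(11.7447) = 11
(n_stale = 23 - 11 = 12)

11


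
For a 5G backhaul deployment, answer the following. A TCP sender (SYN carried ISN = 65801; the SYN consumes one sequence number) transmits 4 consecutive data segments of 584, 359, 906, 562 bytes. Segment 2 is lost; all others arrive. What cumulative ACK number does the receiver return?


SYN uses sequence number 65801; first data byte = ISN + 1 = 65802.
Segment 1: SEQ = 65802, len = 584 B, covers [65802, 66385]
Segment 2: SEQ = 66386, len = 359 B, covers [66386, 66744] [LOST]
Segment 3: SEQ = 66745, len = 906 B, covers [66745, 67650]
Segment 4: SEQ = 67651, len = 562 B, covers [67651, 68212]
In-order data received: bytes [65802, 66385] (segments 1..1).
Segment 2 missing -> gap begins at byte 66386; later segments buffered out of order.
Cumulative ACK = next expected in-order byte = 65802 + 584 = 66386

66386


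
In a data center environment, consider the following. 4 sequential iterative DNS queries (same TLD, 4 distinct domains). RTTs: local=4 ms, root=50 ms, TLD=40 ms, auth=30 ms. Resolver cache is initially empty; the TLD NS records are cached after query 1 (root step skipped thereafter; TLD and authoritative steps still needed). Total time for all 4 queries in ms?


Lookup 1 (cold cache): local + root + TLD + auth = 4 + 50 + 40 + 30 = 124 ms
Lookups 2..4 (TLD NS cached -> skip root; new domain -> still ask TLD and auth): local + TLD + auth = 4 + 40 + 30 = 74 ms each
Remaining 3 lookups: 3 * 74 = 222 ms
Total = 124 + 222 = 346 ms

346


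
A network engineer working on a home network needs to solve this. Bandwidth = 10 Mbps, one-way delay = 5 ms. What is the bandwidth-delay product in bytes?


Given: bandwidth = 10 Mbps, delay = 5 ms
BDP in bits = 10 * 10^6 * 5 / 1000
BDP in bits = 50000
BDP in bytes = 50000 / 8 = 6250

6250


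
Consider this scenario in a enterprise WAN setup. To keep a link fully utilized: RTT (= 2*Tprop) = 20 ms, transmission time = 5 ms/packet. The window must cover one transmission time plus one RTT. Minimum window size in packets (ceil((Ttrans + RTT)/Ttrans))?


Given: Ttrans = 5 ms, RTT = 20 ms (= 2 * Tprop, Tprop = 10 ms)
Time until first ACK returns = Ttrans + RTT = 5 + 20 = 25 ms
Need W * Ttrans >= Ttrans + RTT  ->  W >= (Ttrans + RTT) / Ttrans
(Ttrans + RTT) / Ttrans = 25 / 5 = 5
W_min = ceil(5) = 5

5


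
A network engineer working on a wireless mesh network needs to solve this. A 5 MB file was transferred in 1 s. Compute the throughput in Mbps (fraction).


Given: file = 5 MB, time = 1 s
File in Mb = 5 * 8 = 40 Mb
Throughput = 40 / 1 Mbps
Throughput = 40 Mbps

40


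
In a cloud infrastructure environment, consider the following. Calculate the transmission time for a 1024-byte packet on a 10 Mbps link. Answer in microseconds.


Given: packet = 1024 bytes, bandwidth = 10 Mbps
Packet in bits = 1024 * 8 = 8192 bits
Bandwidth = 10 * 10^6 = 10000000 bps
Time = 8192 / 10000000 seconds
Time in us = 8192 * 10^6 / 10000000 = 819.2

819.2


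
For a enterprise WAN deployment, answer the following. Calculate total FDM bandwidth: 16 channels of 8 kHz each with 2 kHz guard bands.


Given: 16 channels, 8 kHz each, guard = 2 kHz
Channel bandwidth = 16 * 8 = 128 kHz
Guard bands = 15 gaps * 2 kHz = 30 kHz
Total = 128 + 30 = 158 kHz

158


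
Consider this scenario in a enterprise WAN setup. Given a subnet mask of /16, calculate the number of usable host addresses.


Given: subnet mask /16
Host bits = 32 - 16 = 16
Total addresses = 2^16 = 65536
Usable hosts = 65536 - 2 (network + broadcast) = 65534

65534


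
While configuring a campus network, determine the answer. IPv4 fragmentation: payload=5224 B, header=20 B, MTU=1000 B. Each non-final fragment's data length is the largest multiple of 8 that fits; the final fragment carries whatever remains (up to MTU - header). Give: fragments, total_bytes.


Max data per non-final fragment = floor((MTU - header)/8)*8 = floor((1000 - 20)/8)*8 = floor(980/8)*8 = 976 B
Final fragment needs no 8-byte alignment: it can carry up to MTU - header = 980 B
Non-final fragments needed = ceil((payload - 980) / 976) = ceil(4244/976) = ceil(4.3484) = 5
Number of fragments = 5 + 1 = 6
Fragment sizes (data): 5 * 976 B + 344 B (last, 344 <= 980 OK)
Total bytes sent = payload + n_frags * header = 5224 + 6*20 = 5224 + 120 = 5344 B

6, 5344


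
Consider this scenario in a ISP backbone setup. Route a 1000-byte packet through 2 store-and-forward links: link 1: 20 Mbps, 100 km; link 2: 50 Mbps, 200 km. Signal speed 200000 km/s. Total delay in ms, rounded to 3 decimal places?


Packet = 1000 bytes = 8000 bits. Store-and-forward: sum (t_trans + t_prop) per link.
Link 1: t_trans = 8000/(20*10^6) s = 0.4000 ms; t_prop = 100/200000 s = 0.5000 ms; subtotal = 0.9000 ms
Link 2: t_trans = 8000/(50*10^6) s = 0.1600 ms; t_prop = 200/200000 s = 1.0000 ms; subtotal = 1.1600 ms
End-to-end = 0.9000 + 1.1600 = 2.0600 ms -> 2.060 ms (3 dp)

2.060


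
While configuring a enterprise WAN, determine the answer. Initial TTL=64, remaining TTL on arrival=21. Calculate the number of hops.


Given: initial TTL = 64, received TTL = 21
Hops = initial TTL - received TTL
Hops = 64 - 21 = 43

43


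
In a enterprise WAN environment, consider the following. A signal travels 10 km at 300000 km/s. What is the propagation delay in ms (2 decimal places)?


Given: distance = 10 km, speed = 300000 km/s
Delay = distance / speed = 10 / 300000 seconds
Delay in ms = 10 * 1000 / 300000
Delay = 0.0333 ms
Rounded to 2 dp = 0.03 ms

0.03


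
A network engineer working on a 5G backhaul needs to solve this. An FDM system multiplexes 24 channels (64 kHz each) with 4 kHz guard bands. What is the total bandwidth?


Given: 24 channels, 64 kHz each, guard = 4 kHz
Channel bandwidth = 24 * 64 = 1536 kHz
Guard bands = 23 gaps * 4 kHz = 92 kHz
Total = 1536 + 92 = 1628 kHz

1628


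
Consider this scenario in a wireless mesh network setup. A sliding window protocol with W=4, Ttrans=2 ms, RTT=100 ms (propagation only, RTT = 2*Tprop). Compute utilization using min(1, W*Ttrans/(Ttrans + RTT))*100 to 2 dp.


Given: W = 4, Ttrans = 2 ms, RTT = 100 ms (= 2 * Tprop, Tprop = 50 ms)
Cycle time = Ttrans + RTT = 2 + 100 = 102 ms (first packet sent until its ACK returns)
W * Ttrans = 4 * 2 = 8 ms of sending per cycle
W * Ttrans / (Ttrans + RTT) = 8 / 102 = 0.078431
U = min(1, 0.078431) = 0.078431
U% = 7.84%

7.84


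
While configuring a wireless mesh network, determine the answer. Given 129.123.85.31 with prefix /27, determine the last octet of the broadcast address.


Given: IP = 129.123.85.31, prefix = /27
Host bits = 32 - 27 = 5
Network last octet = 31 AND mask = 0
Host part size = 2^5 - 1 = 31
Broadcast last octet = 0 OR 31 = 31

31


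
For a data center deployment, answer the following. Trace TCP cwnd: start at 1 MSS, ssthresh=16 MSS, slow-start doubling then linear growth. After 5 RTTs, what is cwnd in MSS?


RTT 0: cwnd = 1 MSS (initial)
RTT 1: cwnd = 2 MSS (slow start, doubled)
RTT 2: cwnd = 4 MSS (slow start, doubled)
RTT 3: cwnd = 8 MSS (slow start, doubled)
RTT 4: cwnd = 16 MSS (slow start, doubled)
RTT 5: cwnd = 17 MSS (congestion avoidance, +1)

17


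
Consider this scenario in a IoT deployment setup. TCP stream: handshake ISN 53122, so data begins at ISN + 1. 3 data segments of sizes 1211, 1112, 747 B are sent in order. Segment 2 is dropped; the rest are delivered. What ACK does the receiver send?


SYN uses sequence number 53122; first data byte = ISN + 1 = 53123.
Segment 1: SEQ = 53123, len = 1211 B, covers [53123, 54333]
Segment 2: SEQ = 54334, len = 1112 B, covers [54334, 55445] [LOST]
Segment 3: SEQ = 55446, len = 747 B, covers [55446, 56192]
In-order data received: bytes [53123, 54333] (segments 1..1).
Segment 2 missing -> gap begins at byte 54334; later segments buffered out of order.
Cumulative ACK = next expected in-order byte = 53123 + 1211 = 54334

54334


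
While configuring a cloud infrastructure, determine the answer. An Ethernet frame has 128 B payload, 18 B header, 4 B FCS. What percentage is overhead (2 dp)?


Given: payload = 128 B, header = 18 B, trailer = 4 B
Overhead bytes = header + trailer = 18 + 4 = 22
Total frame = payload + overhead = 128 + 22 = 150
Overhead % = 22 / 150 * 100 = 14.6667% -> 14.67% (2 dp)

14.67


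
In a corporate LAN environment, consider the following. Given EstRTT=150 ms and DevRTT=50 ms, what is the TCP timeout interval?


Given: EstRTT = 150 ms, DevRTT = 50 ms
Timeout = EstRTT + 4 * DevRTT
4 * DevRTT = 4 * 50 = 200
Timeout = 150 + 200 = 350 ms

350


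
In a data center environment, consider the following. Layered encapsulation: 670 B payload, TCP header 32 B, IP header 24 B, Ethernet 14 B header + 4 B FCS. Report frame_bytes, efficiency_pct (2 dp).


TCP segment = 670 + 32 = 702 B
IP packet = 702 + 24 = 726 B
Ethernet frame = 726 + 14 + 4 = 744 B
Efficiency = app / frame = 670 / 744 = 0.900538 = 90.0538% -> 90.05% (2 dp)

744, 90.05


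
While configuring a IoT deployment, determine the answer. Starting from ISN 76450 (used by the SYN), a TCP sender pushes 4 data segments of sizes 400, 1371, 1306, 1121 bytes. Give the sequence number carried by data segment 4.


The SYN occupies sequence number ISN = 76450, so the first data byte is ISN + 1 = 76451.
SEQ of data segment i = (ISN + 1) + sum of payload sizes of segments 1..i-1.
Segment 1: SEQ = 76451, payload = 400 bytes
Segment 2: SEQ = 76851, payload = 1371 bytes
Segment 3: SEQ = 78222, payload = 1306 bytes
Segment 4: SEQ = 79528, payload = 1121 bytes
SEQ of segment 4 = 76451 + 400 + 1371 + 1306 = 79528

79528


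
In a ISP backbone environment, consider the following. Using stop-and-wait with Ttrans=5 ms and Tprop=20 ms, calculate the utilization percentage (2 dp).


Given: Ttrans = 5 ms, Tprop = 20 ms
RTT = 2 * Tprop = 2 * 20 = 40 ms
U = Ttrans / (Ttrans + RTT)
U = 5 / (5 + 40)
U = 5 / 45 = 0.111111
U% = 11.11%

11.11


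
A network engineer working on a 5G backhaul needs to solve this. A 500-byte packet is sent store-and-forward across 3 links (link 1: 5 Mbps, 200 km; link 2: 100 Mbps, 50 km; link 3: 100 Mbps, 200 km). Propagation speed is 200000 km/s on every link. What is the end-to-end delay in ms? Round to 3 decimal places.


Packet = 500 bytes = 4000 bits. Store-and-forward: sum (t_trans + t_prop) per link.
Link 1: t_trans = 4000/(5*10^6) s = 0.8000 ms; t_prop = 200/200000 s = 1.0000 ms; subtotal = 1.8000 ms
Link 2: t_trans = 4000/(100*10^6) s = 0.0400 ms; t_prop = 50/200000 s = 0.2500 ms; subtotal = 0.2900 ms
Link 3: t_trans = 4000/(100*10^6) s = 0.0400 ms; t_prop = 200/200000 s = 1.0000 ms; subtotal = 1.0400 ms
End-to-end = 1.8000 + 0.2900 + 1.0400 = 3.1300 ms -> 3.130 ms (3 dp)

3.130


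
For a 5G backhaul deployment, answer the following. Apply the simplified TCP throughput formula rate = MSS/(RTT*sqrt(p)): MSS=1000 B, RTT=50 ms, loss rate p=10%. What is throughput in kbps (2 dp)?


Given: MSS = 1000 bytes, RTT = 50 ms, loss = 10%
RTT in seconds = 50 / 1000 = 0.05
Loss rate = 10% = 0.1
sqrt(loss) = sqrt(0.1) = 0.316227766017
Throughput (bytes/s) = 1000 / (0.05 * 0.316227766017) = 63245.5532
Throughput (kbps) = 63245.5532 * 8 / 1000 = 505.964426 -> 505.96 kbps (2 dp)

505.96


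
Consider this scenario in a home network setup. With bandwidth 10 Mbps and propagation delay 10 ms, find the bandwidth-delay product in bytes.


Given: bandwidth = 10 Mbps, delay = 10 ms
BDP in bits = 10 * 10^6 * 10 / 1000
BDP in bits = 100000
BDP in bytes = 100000 / 8 = 12500

12500


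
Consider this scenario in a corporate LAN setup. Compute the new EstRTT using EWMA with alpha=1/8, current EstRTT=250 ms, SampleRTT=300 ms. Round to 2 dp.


Given: EstRTT = 250 ms, SampleRTT = 300 ms, alpha = 1/8
New EstRTT = (1 - alpha) * EstRTT + alpha * SampleRTT
(7/8) * 250 = 218.75
(1/8) * 300 = 37.5
New EstRTT = 218.75 + 37.5 = 256.25 ms -> 256.25 ms (2 dp)

256.25


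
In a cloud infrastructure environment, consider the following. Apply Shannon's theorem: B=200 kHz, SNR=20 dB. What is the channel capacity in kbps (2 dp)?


Given: B = 200 kHz, SNR = 20 dB
SNR linear = 10^(20/10) = 100
1 + SNR = 101
log2(101) = 6.6582114828
C = 200 * 1000 * 6.6582114828 = 1331642.2966 bps
C = 1331.642297 kbps -> 1331.64 kbps (2 dp)

1331.64


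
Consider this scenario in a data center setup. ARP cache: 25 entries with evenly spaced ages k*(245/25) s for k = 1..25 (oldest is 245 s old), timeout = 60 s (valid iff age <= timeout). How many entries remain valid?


Ages are k * 245/25 s for k = 1..25 (spacing = 9.8000 s).
Entry k is valid iff k * 245/25 <= 60 iff k <= 25 * 60 / 245 = 6.1224
n_valid = floor(6.1224) = 6
(n_stale = 25 - 6 = 19)

6


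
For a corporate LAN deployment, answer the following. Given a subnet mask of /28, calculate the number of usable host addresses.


Given: subnet mask /28
Host bits = 32 - 28 = 4
Total addresses = 2^4 = 16
Usable hosts = 16 - 2 (network + broadcast) = 14

14


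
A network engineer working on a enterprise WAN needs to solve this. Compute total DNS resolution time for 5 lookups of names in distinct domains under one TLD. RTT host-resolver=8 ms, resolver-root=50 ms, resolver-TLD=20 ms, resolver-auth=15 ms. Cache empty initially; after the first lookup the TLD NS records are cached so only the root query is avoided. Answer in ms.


Lookup 1 (cold cache): local + root + TLD + auth = 8 + 50 + 20 + 15 = 93 ms
Lookups 2..5 (TLD NS cached -> skip root; new domain -> still ask TLD and auth): local + TLD + auth = 8 + 20 + 15 = 43 ms each
Remaining 4 lookups: 4 * 43 = 172 ms
Total = 93 + 172 = 265 ms

265


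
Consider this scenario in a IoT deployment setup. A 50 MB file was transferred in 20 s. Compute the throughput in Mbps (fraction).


Given: file = 50 MB, time = 20 s
File in Mb = 50 * 8 = 400 Mb
Throughput = 400 / 20 Mbps
Throughput = 20 Mbps

20


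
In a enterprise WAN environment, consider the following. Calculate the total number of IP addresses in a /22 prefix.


Given: CIDR prefix /22
Host bits = 32 - 22 = 10
Total addresses = 2^10 = 1024

1024


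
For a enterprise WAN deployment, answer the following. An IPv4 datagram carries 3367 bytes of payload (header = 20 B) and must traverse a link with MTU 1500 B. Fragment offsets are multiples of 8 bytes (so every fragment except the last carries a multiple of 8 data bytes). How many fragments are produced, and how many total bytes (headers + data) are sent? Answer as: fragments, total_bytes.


Max data per non-final fragment = floor((MTU - header)/8)*8 = floor((1500 - 20)/8)*8 = floor(1480/8)*8 = 1480 B
Final fragment needs no 8-byte alignment: it can carry up to MTU - header = 1480 B
Non-final fragments needed = ceil((payload - 1480) / 1480) = ceil(1887/1480) = ceil(1.2750) = 2
Number of fragments = 2 + 1 = 3
Fragment sizes (data): 2 * 1480 B + 407 B (last, 407 <= 1480 OK)
Total bytes sent = payload + n_frags * header = 3367 + 3*20 = 3367 + 60 = 3427 B

3, 3427


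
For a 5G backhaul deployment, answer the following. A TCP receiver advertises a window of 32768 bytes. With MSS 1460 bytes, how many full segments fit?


Given: RWND = 32768 bytes, MSS = 1460 bytes
Full segments = floor(RWND / MSS)
Full segments = floor(32768 / 1460)
Full segments = floor(22.4438) = 22

22


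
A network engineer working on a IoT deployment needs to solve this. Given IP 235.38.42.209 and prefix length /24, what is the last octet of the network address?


Given: IP = 235.38.42.209, prefix = /24
Subnet mask = 255.255.255.0
Last octet of IP: 209
Last octet of mask: 0
Network last octet = 209 AND 0 = 0

0


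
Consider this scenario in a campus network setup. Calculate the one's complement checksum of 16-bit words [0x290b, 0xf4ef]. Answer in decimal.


Given words: [0x290b, 0xf4ef]
Step 1: Sum all words
Raw sum = 10507 + 62703 = 73210
Step 2: Fold carry: (7674 + 1) = 7675
One's complement = ~7675 & 0xFFFF = 57860

57860


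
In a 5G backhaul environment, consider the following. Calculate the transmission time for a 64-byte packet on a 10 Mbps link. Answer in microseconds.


Given: packet = 64 bytes, bandwidth = 10 Mbps
Packet in bits = 64 * 8 = 512 bits
Bandwidth = 10 * 10^6 = 10000000 bps
Time = 512 / 10000000 seconds
Time in us = 512 * 10^6 / 10000000 = 51.2

51.2


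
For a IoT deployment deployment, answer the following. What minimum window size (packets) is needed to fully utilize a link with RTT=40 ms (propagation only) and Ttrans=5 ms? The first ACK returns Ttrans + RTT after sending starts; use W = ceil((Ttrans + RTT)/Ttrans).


Given: Ttrans = 5 ms, RTT = 40 ms (= 2 * Tprop, Tprop = 20 ms)
Time until first ACK returns = Ttrans + RTT = 5 + 40 = 45 ms
Need W * Ttrans >= Ttrans + RTT  ->  W >= (Ttrans + RTT) / Ttrans
(Ttrans + RTT) / Ttrans = 45 / 5 = 9
W_min = ceil(9) = 9

9


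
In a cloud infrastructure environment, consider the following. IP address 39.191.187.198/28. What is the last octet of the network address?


Given: IP = 39.191.187.198, prefix = /28
Subnet mask = 255.255.255.240
Last octet of IP: 198
Last octet of mask: 240
Network last octet = 198 AND 240 = 192

192


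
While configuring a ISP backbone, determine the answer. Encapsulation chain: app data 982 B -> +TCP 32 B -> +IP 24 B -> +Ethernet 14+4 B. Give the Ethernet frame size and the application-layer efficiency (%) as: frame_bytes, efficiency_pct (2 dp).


TCP segment = 982 + 32 = 1014 B
IP packet = 1014 + 24 = 1038 B
Ethernet frame = 1038 + 14 + 4 = 1056 B
Efficiency = app / frame = 982 / 1056 = 0.929924 = 92.9924% -> 92.99% (2 dp)

1056, 92.99


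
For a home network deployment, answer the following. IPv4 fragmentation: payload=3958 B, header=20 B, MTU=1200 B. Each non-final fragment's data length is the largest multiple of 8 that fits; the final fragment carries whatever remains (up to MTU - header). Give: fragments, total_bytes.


Max data per non-final fragment = floor((MTU - header)/8)*8 = floor((1200 - 20)/8)*8 = floor(1180/8)*8 = 1176 B
Final fragment needs no 8-byte alignment: it can carry up to MTU - header = 1180 B
Non-final fragments needed = ceil((payload - 1180) / 1176) = ceil(2778/1176) = ceil(2.3622) = 3
Number of fragments = 3 + 1 = 4
Fragment sizes (data): 3 * 1176 B + 430 B (last, 430 <= 1180 OK)
Total bytes sent = payload + n_frags * header = 3958 + 4*20 = 3958 + 80 = 4038 B

4, 4038


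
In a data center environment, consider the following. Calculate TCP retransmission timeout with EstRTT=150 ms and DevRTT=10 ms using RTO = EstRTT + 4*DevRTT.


Given: EstRTT = 150 ms, DevRTT = 10 ms
Timeout = EstRTT + 4 * DevRTT
4 * DevRTT = 4 * 10 = 40
Timeout = 150 + 40 = 190 ms

190


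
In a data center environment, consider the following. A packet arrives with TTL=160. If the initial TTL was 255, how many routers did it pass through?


Given: initial TTL = 255, received TTL = 160
Hops = initial TTL - received TTL
Hops = 255 - 160 = 95

95


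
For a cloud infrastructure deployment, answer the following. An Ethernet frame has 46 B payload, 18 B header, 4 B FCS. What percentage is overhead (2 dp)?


Given: payload = 46 B, header = 18 B, trailer = 4 B
Overhead bytes = header + trailer = 18 + 4 = 22
Total frame = payload + overhead = 46 + 22 = 68
Overhead % = 22 / 68 * 100 = 32.3529% -> 32.35% (2 dp)

32.35


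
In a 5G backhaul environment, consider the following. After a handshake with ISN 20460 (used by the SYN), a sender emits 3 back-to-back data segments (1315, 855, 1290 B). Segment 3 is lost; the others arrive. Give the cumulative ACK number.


SYN uses sequence number 20460; first data byte = ISN + 1 = 20461.
Segment 1: SEQ = 20461, len = 1315 B, covers [20461, 21775]
Segment 2: SEQ = 21776, len = 855 B, covers [21776, 22630]
Segment 3: SEQ = 22631, len = 1290 B, covers [22631, 23920] [LOST]
In-order data received: bytes [20461, 22630] (segments 1..2).
Segment 3 missing -> gap begins at byte 22631.
Cumulative ACK = next expected in-order byte = 20461 + 1315 + 855 = 22631

22631


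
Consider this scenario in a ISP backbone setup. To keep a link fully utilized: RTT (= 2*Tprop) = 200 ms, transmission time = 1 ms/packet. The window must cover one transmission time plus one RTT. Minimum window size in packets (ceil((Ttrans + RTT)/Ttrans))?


Given: Ttrans = 1 ms, RTT = 200 ms (= 2 * Tprop, Tprop = 100 ms)
Time until first ACK returns = Ttrans + RTT = 1 + 200 = 201 ms
Need W * Ttrans >= Ttrans + RTT  ->  W >= (Ttrans + RTT) / Ttrans
(Ttrans + RTT) / Ttrans = 201 / 1 = 201
W_min = ceil(201) = 201

201


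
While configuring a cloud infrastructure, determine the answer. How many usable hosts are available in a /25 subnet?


Given: subnet mask /25
Host bits = 32 - 25 = 7
Total addresses = 2^7 = 128
Usable hosts = 128 - 2 (network + broadcast) = 126

126


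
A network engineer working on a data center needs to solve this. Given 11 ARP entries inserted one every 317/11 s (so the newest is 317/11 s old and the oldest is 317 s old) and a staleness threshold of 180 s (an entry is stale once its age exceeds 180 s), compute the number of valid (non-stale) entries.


Ages are k * 317/11 s for k = 1..11 (spacing = 28.8182 s).
Entry k is valid iff k * 317/11 <= 180 iff k <= 11 * 180 / 317 = 6.2461
n_valid = floor(6.2461) = 6
(n_stale = 11 - 6 = 5)

6


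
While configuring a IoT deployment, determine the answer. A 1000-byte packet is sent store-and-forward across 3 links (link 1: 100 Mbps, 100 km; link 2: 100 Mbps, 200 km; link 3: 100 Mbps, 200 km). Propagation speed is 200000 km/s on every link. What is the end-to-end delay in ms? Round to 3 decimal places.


Packet = 1000 bytes = 8000 bits. Store-and-forward: sum (t_trans + t_prop) per link.
Link 1: t_trans = 8000/(100*10^6) s = 0.0800 ms; t_prop = 100/200000 s = 0.5000 ms; subtotal = 0.5800 ms
Link 2: t_trans = 8000/(100*10^6) s = 0.0800 ms; t_prop = 200/200000 s = 1.0000 ms; subtotal = 1.0800 ms
Link 3: t_trans = 8000/(100*10^6) s = 0.0800 ms; t_prop = 200/200000 s = 1.0000 ms; subtotal = 1.0800 ms
End-to-end = 0.5800 + 1.0800 + 1.0800 = 2.7400 ms -> 2.740 ms (3 dp)

2.740


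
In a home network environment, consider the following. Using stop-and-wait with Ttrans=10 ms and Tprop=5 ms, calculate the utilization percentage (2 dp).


Given: Ttrans = 10 ms, Tprop = 5 ms
RTT = 2 * Tprop = 2 * 5 = 10 ms
U = Ttrans / (Ttrans + RTT)
U = 10 / (10 + 10)
U = 10 / 20 = 0.5
U% = 50.00%

50.00


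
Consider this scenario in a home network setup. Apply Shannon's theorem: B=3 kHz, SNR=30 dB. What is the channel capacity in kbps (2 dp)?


Given: B = 3 kHz, SNR = 30 dB
SNR linear = 10^(30/10) = 1000
1 + SNR = 1001
log2(1001) = 9.9672262588
C = 3 * 1000 * 9.9672262588 = 29901.6788 bps
C = 29.901679 kbps -> 29.90 kbps (2 dp)

29.90


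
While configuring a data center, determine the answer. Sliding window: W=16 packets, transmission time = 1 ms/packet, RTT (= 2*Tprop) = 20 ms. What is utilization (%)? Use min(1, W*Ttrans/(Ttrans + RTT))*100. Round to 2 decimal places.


Given: W = 16, Ttrans = 1 ms, RTT = 20 ms (= 2 * Tprop, Tprop = 10 ms)
Cycle time = Ttrans + RTT = 1 + 20 = 21 ms (first packet sent until its ACK returns)
W * Ttrans = 16 * 1 = 16 ms of sending per cycle
W * Ttrans / (Ttrans + RTT) = 16 / 21 = 0.761905
U = min(1, 0.761905) = 0.761905
U% = 76.19%

76.19


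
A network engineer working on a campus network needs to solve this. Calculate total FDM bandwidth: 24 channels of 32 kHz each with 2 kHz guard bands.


Given: 24 channels, 32 kHz each, guard = 2 kHz
Channel bandwidth = 24 * 32 = 768 kHz
Guard bands = 23 gaps * 2 kHz = 46 kHz
Total = 768 + 46 = 814 kHz

814


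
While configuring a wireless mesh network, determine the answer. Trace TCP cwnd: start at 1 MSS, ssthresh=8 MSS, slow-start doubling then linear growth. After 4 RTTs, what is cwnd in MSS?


RTT 0: cwnd = 1 MSS (initial)
RTT 1: cwnd = 2 MSS (slow start, doubled)
RTT 2: cwnd = 4 MSS (slow start, doubled)
RTT 3: cwnd = 8 MSS (slow start, doubled)
RTT 4: cwnd = 9 MSS (congestion avoidance, +1)

9


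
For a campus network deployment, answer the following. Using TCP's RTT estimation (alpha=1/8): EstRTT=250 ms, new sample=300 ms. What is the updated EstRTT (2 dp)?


Given: EstRTT = 250 ms, SampleRTT = 300 ms, alpha = 1/8
New EstRTT = (1 - alpha) * EstRTT + alpha * SampleRTT
(7/8) * 250 = 218.75
(1/8) * 300 = 37.5
New EstRTT = 218.75 + 37.5 = 256.25 ms -> 256.25 ms (2 dp)

256.25


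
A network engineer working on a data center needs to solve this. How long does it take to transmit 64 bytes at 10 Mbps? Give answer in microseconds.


Given: packet = 64 bytes, bandwidth = 10 Mbps
Packet in bits = 64 * 8 = 512 bits
Bandwidth = 10 * 10^6 = 10000000 bps
Time = 512 / 10000000 seconds
Time in us = 512 * 10^6 / 10000000 = 51.2

51.2


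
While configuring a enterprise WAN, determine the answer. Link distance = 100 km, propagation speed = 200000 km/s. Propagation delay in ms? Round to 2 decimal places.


Given: distance = 100 km, speed = 200000 km/s
Delay = distance / speed = 100 / 200000 seconds
Delay in ms = 100 * 1000 / 200000
Delay = 0.5000 ms
Rounded to 2 dp = 0.50 ms

0.50


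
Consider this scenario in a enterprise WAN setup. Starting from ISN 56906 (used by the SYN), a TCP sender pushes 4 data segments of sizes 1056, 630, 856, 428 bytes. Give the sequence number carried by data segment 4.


The SYN occupies sequence number ISN = 56906, so the first data byte is ISN + 1 = 56907.
SEQ of data segment i = (ISN + 1) + sum of payload sizes of segments 1..i-1.
Segment 1: SEQ = 56907, payload = 1056 bytes
Segment 2: SEQ = 57963, payload = 630 bytes
Segment 3: SEQ = 58593, payload = 856 bytes
Segment 4: SEQ = 59449, payload = 428 bytes
SEQ of segment 4 = 56907 + 1056 + 630 + 856 = 59449

59449


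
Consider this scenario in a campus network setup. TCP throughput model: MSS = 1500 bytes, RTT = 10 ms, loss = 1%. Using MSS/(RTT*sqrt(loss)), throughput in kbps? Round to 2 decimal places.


Given: MSS = 1500 bytes, RTT = 10 ms, loss = 1%
RTT in seconds = 10 / 1000 = 0.01
Loss rate = 1% = 0.01
sqrt(loss) = sqrt(0.01) = 0.1
Throughput (bytes/s) = 1500 / (0.01 * 0.1) = 1500000.0000
Throughput (kbps) = 1500000.0000 * 8 / 1000 = 12000.000000 -> 12000.00 kbps (2 dp)

12000.00


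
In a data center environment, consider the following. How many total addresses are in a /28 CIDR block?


Given: CIDR prefix /28
Host bits = 32 - 28 = 4
Total addresses = 2^4 = 16

16


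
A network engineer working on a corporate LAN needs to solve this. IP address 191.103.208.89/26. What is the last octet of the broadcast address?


Given: IP = 191.103.208.89, prefix = /26
Host bits = 32 - 26 = 6
Network last octet = 89 AND mask = 64
Host part size = 2^6 - 1 = 63
Broadcast last octet = 64 OR 63 = 127

127


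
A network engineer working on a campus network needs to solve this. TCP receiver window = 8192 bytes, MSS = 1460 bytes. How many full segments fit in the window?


Given: RWND = 8192 bytes, MSS = 1460 bytes
Full segments = floor(RWND / MSS)
Full segments = floor(8192 / 1460)
Full segments = floor(5.611) = 5

5


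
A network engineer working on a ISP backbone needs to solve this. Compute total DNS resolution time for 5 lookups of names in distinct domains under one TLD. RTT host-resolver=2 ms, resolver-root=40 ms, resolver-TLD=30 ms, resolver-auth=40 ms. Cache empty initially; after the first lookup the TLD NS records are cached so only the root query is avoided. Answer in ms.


Lookup 1 (cold cache): local + root + TLD + auth = 2 + 40 + 30 + 40 = 112 ms
Lookups 2..5 (TLD NS cached -> skip root; new domain -> still ask TLD and auth): local + TLD + auth = 2 + 30 + 40 = 72 ms each
Remaining 4 lookups: 4 * 72 = 288 ms
Total = 112 + 288 = 400 ms

400


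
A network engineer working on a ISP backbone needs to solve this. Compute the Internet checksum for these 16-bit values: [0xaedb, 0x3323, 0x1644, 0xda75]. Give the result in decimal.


Given words: [0xaedb, 0x3323, 0x1644, 0xda75]
Step 1: Sum all words
Raw sum = 44763 + 13091 + 5700 + 55925 = 119479
Step 2: Fold carry: (53943 + 1) = 53944
One's complement = ~53944 & 0xFFFF = 11591

11591


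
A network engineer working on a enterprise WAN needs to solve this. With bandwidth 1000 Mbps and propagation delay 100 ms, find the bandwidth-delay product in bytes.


Given: bandwidth = 1000 Mbps, delay = 100 ms
BDP in bits = 1000 * 10^6 * 100 / 1000
BDP in bits = 100000000
BDP in bytes = 100000000 / 8 = 12500000

12500000


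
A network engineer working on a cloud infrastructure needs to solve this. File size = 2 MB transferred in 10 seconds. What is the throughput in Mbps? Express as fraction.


Given: file = 2 MB, time = 10 s
File in Mb = 2 * 8 = 16 Mb
Throughput = 16 / 10 Mbps
Throughput = 8/5 Mbps

8/5


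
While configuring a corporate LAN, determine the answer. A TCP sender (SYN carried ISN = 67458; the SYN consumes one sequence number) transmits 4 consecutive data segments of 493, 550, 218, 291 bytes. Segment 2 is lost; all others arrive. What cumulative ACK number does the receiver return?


SYN uses sequence number 67458; first data byte = ISN + 1 = 67459.
Segment 1: SEQ = 67459, len = 493 B, covers [67459, 67951]
Segment 2: SEQ = 67952, len = 550 B, covers [67952, 68501] [LOST]
Segment 3: SEQ = 68502, len = 218 B, covers [68502, 68719]
Segment 4: SEQ = 68720, len = 291 B, covers [68720, 69010]
In-order data received: bytes [67459, 67951] (segments 1..1).
Segment 2 missing -> gap begins at byte 67952; later segments buffered out of order.
Cumulative ACK = next expected in-order byte = 67459 + 493 = 67952

67952


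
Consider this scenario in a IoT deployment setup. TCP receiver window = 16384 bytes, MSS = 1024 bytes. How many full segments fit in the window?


Given: RWND = 16384 bytes, MSS = 1024 bytes
Full segments = floor(RWND / MSS)
Full segments = floor(16384 / 1024)
Full segments = floor(16.0) = 16

16


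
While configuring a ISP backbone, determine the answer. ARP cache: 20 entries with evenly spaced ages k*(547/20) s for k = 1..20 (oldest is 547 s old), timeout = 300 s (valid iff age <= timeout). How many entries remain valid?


Ages are k * 547/20 s for k = 1..20 (spacing = 27.3500 s).
Entry k is valid iff k * 547/20 <= 300 iff k <= 20 * 300 / 547 = 10.9689
n_valid = floor(10.9689) = 10
(n_stale = 20 - 10 = 10)

10


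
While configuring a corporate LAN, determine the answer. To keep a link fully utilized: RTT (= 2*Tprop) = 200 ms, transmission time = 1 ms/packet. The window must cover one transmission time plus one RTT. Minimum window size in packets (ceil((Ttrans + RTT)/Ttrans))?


Given: Ttrans = 1 ms, RTT = 200 ms (= 2 * Tprop, Tprop = 100 ms)
Time until first ACK returns = Ttrans + RTT = 1 + 200 = 201 ms
Need W * Ttrans >= Ttrans + RTT  ->  W >= (Ttrans + RTT) / Ttrans
(Ttrans + RTT) / Ttrans = 201 / 1 = 201
W_min = ceil(201) = 201

201


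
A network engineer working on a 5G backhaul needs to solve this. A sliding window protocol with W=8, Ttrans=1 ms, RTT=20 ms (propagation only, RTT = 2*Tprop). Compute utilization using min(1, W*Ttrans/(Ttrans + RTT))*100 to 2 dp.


Given: W = 8, Ttrans = 1 ms, RTT = 20 ms (= 2 * Tprop, Tprop = 10 ms)
Cycle time = Ttrans + RTT = 1 + 20 = 21 ms (first packet sent until its ACK returns)
W * Ttrans = 8 * 1 = 8 ms of sending per cycle
W * Ttrans / (Ttrans + RTT) = 8 / 21 = 0.380952
U = min(1, 0.380952) = 0.380952
U% = 38.10%

38.10


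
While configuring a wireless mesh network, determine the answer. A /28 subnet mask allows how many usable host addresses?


Given: subnet mask /28
Host bits = 32 - 28 = 4
Total addresses = 2^4 = 16
Usable hosts = 16 - 2 (network + broadcast) = 14

14


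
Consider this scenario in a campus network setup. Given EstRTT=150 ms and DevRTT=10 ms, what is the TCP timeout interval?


Given: EstRTT = 150 ms, DevRTT = 10 ms
Timeout = EstRTT + 4 * DevRTT
4 * DevRTT = 4 * 10 = 40
Timeout = 150 + 40 = 190 ms

190


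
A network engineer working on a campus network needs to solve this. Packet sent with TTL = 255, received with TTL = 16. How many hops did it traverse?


Given: initial TTL = 255, received TTL = 16
Hops = initial TTL - received TTL
Hops = 255 - 16 = 239

239


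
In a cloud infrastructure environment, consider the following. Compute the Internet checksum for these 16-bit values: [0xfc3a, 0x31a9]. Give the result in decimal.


Given words: [0xfc3a, 0x31a9]
Step 1: Sum all words
Raw sum = 64570 + 12713 = 77283
Step 2: Fold carry: (11747 + 1) = 11748
One's complement = ~11748 & 0xFFFF = 53787

53787


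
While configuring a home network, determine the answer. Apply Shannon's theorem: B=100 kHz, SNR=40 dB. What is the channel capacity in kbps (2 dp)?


Given: B = 100 kHz, SNR = 40 dB
SNR linear = 10^(40/10) = 10000
1 + SNR = 10001
log2(10001) = 13.2878566418
C = 100 * 1000 * 13.2878566418 = 1328785.6642 bps
C = 1328.785664 kbps -> 1328.79 kbps (2 dp)

1328.79
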